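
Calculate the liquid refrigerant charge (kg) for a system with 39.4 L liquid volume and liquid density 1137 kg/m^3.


Charge = V * rho / 1000
Charge = 39.4 * 1137 / 1000
Charge = 44.8 kg

44.8


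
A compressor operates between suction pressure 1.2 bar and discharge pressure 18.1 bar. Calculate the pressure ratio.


PR = P_high / P_low
PR = 18.1 / 1.2
PR = 15.083

15.083


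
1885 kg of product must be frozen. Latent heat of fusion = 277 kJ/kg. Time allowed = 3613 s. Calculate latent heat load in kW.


Q_lat = m * h_fg / t
Q_lat = 1885 * 277 / 3613
Q_lat = 144.52 kW

144.52


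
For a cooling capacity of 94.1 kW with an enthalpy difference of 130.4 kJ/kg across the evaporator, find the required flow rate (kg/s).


m_dot = Q / dh
m_dot = 94.1 / 130.4
m_dot = 0.7216 kg/s

0.7216


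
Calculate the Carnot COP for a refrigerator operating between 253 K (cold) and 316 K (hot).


dT = 316 - 253 = 63 K
COP_carnot = T_cold / dT = 253 / 63
COP_carnot = 4.016

4.016


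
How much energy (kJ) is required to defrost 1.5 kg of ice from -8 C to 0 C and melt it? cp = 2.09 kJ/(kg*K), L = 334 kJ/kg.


Sensible heat = cp * dT = 2.09 * 8 = 16.72 kJ/kg
Total per kg = 16.72 + 334 = 350.72 kJ/kg
Q = m * total = 1.5 * 350.72
Q = 526.1 kJ

526.1


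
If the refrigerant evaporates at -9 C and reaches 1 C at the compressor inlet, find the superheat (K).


Superheat = T_suction - T_evap
Superheat = 1 - (-9)
Superheat = 10 K

10


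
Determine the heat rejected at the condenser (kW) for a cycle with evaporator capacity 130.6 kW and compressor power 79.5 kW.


Q_cond = Q_evap + W
Q_cond = 130.6 + 79.5
Q_cond = 210.1 kW

210.1


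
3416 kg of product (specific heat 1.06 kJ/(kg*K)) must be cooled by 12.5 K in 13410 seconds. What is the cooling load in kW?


Q = m * cp * dT / t
Q = 3416 * 1.06 * 12.5 / 13410
Q = 3.375 kW

3.375


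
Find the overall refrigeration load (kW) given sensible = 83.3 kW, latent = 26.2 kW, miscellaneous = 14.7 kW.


Q_total = Q_s + Q_l + Q_misc
Q_total = 83.3 + 26.2 + 14.7
Q_total = 124.2 kW

124.2


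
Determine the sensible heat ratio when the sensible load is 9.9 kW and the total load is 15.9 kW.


SHR = Q_sensible / Q_total
SHR = 9.9 / 15.9
SHR = 0.623

0.623


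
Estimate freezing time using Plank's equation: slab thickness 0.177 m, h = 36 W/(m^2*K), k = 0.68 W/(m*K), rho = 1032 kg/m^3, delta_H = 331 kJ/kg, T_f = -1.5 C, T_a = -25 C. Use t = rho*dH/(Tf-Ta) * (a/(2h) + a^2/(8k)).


dT = -1.5 - (-25) = 23.5 K
term1 = a/(2h) = 0.177/(2*36) = 0.002458333333
term2 = a^2/(8k) = 0.177^2/(8*0.68) = 0.005759007353
t = rho*dH*1000/dT * (term1 + term2)
t = 1032*331*1000/23.5 * (0.002458333333 + 0.005759007353)
t = 119446 s

119446


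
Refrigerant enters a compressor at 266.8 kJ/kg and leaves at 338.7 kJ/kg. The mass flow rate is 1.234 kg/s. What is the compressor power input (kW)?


dh = 338.7 - 266.8 = 71.9 kJ/kg
W = m_dot * dh = 1.234 * 71.9 = 88.72 kW

88.72


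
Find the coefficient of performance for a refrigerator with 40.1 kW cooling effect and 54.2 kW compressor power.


COP = Q_evap / W
COP = 40.1 / 54.2
COP = 0.74

0.74


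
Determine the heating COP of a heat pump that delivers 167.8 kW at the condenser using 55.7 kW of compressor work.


COP_hp = Q_cond / W
COP_hp = 167.8 / 55.7
COP_hp = 3.013

3.013


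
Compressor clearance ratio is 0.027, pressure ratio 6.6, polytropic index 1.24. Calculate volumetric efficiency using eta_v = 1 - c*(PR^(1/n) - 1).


PR^(1/n) = 6.6^(1/1.24) = 4.58060169
eta_v = 1 - 0.027 * (4.58060169 - 1)
eta_v = 0.9033

0.9033


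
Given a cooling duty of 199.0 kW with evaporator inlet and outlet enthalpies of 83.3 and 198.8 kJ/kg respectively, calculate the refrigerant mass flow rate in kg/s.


dh = 198.8 - 83.3 = 115.5 kJ/kg
m_dot = Q / dh = 199.0 / 115.5 = 1.7229 kg/s

1.7229


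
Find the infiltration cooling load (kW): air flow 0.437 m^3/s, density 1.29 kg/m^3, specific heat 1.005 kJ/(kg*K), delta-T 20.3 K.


Q = V_dot * rho * cp * dT
Q = 0.437 * 1.29 * 1.005 * 20.3
Q = 11.501 kW

11.501


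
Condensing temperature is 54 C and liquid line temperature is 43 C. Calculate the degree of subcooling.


Subcooling = T_cond - T_liquid
Subcooling = 54 - 43
Subcooling = 11 K

11


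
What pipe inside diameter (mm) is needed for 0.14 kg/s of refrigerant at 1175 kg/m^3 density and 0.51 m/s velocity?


A = m_dot / (rho * v) = 0.14 / (1175 * 0.51) = 0.000233625365 m^2
d = sqrt(4*A/pi) * 1000
d = 17.2 mm

17.2


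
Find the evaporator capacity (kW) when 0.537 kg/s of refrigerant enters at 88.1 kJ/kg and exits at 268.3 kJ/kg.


dh = 268.3 - 88.1 = 180.2 kJ/kg
Q_evap = m_dot * dh = 0.537 * 180.2
Q_evap = 96.77 kW

96.77


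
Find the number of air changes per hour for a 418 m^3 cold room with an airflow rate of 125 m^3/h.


ACH = flow / volume
ACH = 125 / 418
ACH = 0.299

0.299


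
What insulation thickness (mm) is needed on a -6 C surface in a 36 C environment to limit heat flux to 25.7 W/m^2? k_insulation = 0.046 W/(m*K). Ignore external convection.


dT = 36 - (-6) = 42 K
thickness = k * dT / q_max * 1000
thickness = 0.046 * 42 / 25.7 * 1000
thickness = 75.2 mm

75.2


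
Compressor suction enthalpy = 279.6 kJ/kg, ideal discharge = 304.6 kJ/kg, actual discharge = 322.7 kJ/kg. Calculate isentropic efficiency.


dh_ideal = 304.6 - 279.6 = 25.0 kJ/kg
dh_actual = 322.7 - 279.6 = 43.1 kJ/kg
eta_s = dh_ideal / dh_actual = 25.0 / 43.1
eta_s = 0.58

0.58


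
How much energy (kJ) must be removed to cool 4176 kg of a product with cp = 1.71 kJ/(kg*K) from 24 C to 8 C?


dT = 24 - (8) = 16 K
Q = m * cp * dT = 4176 * 1.71 * 16
Q = 114255 kJ

114255


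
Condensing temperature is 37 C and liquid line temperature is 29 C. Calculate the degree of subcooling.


Subcooling = T_cond - T_liquid
Subcooling = 37 - 29
Subcooling = 8 K

8


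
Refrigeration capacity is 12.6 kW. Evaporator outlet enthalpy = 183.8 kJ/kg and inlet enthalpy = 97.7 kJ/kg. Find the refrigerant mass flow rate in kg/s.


dh = 183.8 - 97.7 = 86.1 kJ/kg
m_dot = Q / dh = 12.6 / 86.1 = 0.1463 kg/s

0.1463


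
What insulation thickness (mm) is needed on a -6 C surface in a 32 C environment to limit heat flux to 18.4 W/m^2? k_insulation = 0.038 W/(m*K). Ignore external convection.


dT = 32 - (-6) = 38 K
thickness = k * dT / q_max * 1000
thickness = 0.038 * 38 / 18.4 * 1000
thickness = 78.5 mm

78.5


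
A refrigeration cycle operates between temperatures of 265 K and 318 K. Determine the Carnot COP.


dT = 318 - 265 = 53 K
COP_carnot = T_cold / dT = 265 / 53
COP_carnot = 5.0

5.0


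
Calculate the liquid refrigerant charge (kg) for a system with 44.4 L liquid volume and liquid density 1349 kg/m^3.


Charge = V * rho / 1000
Charge = 44.4 * 1349 / 1000
Charge = 59.9 kg

59.9


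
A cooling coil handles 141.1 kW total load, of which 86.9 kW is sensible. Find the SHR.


SHR = Q_sensible / Q_total
SHR = 86.9 / 141.1
SHR = 0.616

0.616


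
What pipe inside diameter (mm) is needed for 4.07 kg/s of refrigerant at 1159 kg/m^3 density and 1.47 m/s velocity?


A = m_dot / (rho * v) = 4.07 / (1159 * 1.47) = 0.002388876172 m^2
d = sqrt(4*A/pi) * 1000
d = 55.2 mm

55.2


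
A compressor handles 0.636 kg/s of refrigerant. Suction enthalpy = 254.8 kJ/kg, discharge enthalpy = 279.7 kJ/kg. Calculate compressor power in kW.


dh = 279.7 - 254.8 = 24.9 kJ/kg
W = m_dot * dh = 0.636 * 24.9 = 15.84 kW

15.84


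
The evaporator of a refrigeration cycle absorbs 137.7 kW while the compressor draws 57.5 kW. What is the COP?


COP = Q_evap / W
COP = 137.7 / 57.5
COP = 2.395

2.395


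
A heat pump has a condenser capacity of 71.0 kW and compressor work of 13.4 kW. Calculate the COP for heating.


COP_hp = Q_cond / W
COP_hp = 71.0 / 13.4
COP_hp = 5.299

5.299


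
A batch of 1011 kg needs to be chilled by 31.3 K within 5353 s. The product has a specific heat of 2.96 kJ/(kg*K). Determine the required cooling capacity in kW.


Q = m * cp * dT / t
Q = 1011 * 2.96 * 31.3 / 5353
Q = 17.498 kW

17.498


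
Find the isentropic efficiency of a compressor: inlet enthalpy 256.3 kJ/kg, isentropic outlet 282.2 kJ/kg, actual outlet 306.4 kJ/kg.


dh_ideal = 282.2 - 256.3 = 25.9 kJ/kg
dh_actual = 306.4 - 256.3 = 50.1 kJ/kg
eta_s = dh_ideal / dh_actual = 25.9 / 50.1
eta_s = 0.517

0.517


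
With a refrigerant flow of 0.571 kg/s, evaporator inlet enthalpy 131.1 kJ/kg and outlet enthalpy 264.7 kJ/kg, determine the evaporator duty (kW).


dh = 264.7 - 131.1 = 133.6 kJ/kg
Q_evap = m_dot * dh = 0.571 * 133.6
Q_evap = 76.29 kW

76.29


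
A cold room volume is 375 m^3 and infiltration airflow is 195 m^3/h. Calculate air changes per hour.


ACH = flow / volume
ACH = 195 / 375
ACH = 0.52

0.52


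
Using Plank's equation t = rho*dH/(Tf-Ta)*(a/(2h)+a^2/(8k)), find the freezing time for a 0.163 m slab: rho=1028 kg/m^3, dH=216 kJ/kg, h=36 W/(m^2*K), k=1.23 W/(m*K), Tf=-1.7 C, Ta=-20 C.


dT = -1.7 - (-20) = 18.3 K
term1 = a/(2h) = 0.163/(2*36) = 0.002263888889
term2 = a^2/(8k) = 0.163^2/(8*1.23) = 0.002700101626
t = rho*dH*1000/dT * (term1 + term2)
t = 1028*216*1000/18.3 * (0.002263888889 + 0.002700101626)
t = 60232 s

60232


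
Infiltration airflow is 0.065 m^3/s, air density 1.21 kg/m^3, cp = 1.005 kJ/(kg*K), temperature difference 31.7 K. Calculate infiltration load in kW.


Q = V_dot * rho * cp * dT
Q = 0.065 * 1.21 * 1.005 * 31.7
Q = 2.506 kW

2.506


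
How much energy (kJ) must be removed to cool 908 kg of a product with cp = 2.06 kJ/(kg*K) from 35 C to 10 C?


dT = 35 - (10) = 25 K
Q = m * cp * dT = 908 * 2.06 * 25
Q = 46762 kJ

46762


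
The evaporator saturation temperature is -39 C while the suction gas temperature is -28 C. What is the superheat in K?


Superheat = T_suction - T_evap
Superheat = -28 - (-39)
Superheat = 11 K

11


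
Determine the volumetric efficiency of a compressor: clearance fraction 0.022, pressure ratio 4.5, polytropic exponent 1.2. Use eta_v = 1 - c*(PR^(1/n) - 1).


PR^(1/n) = 4.5^(1/1.2) = 3.50222272
eta_v = 1 - 0.022 * (3.50222272 - 1)
eta_v = 0.945

0.945


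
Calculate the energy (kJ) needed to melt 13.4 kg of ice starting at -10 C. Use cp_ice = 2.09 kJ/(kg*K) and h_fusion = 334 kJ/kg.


Sensible heat = cp * dT = 2.09 * 10 = 20.9 kJ/kg
Total per kg = 20.9 + 334 = 354.9 kJ/kg
Q = m * total = 13.4 * 354.9
Q = 4755.7 kJ

4755.7


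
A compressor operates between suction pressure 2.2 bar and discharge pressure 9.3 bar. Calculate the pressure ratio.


PR = P_high / P_low
PR = 9.3 / 2.2
PR = 4.227

4.227


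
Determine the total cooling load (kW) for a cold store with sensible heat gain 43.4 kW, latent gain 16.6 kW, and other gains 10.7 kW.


Q_total = Q_s + Q_l + Q_misc
Q_total = 43.4 + 16.6 + 10.7
Q_total = 70.7 kW

70.7


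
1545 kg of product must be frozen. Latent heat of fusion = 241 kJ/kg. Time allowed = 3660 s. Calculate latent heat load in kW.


Q_lat = m * h_fg / t
Q_lat = 1545 * 241 / 3660
Q_lat = 101.73 kW

101.73


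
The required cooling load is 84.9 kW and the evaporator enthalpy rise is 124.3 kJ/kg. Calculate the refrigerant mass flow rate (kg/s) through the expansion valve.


m_dot = Q / dh
m_dot = 84.9 / 124.3
m_dot = 0.683 kg/s

0.683


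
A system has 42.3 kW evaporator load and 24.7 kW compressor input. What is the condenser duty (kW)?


Q_cond = Q_evap + W
Q_cond = 42.3 + 24.7
Q_cond = 67.0 kW

67.0


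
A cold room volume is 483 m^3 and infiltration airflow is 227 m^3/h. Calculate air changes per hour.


ACH = flow / volume
ACH = 227 / 483
ACH = 0.47

0.47


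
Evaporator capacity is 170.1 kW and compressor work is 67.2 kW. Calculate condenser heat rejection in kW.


Q_cond = Q_evap + W
Q_cond = 170.1 + 67.2
Q_cond = 237.3 kW

237.3


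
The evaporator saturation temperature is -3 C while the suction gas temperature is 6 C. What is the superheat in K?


Superheat = T_suction - T_evap
Superheat = 6 - (-3)
Superheat = 9 K

9


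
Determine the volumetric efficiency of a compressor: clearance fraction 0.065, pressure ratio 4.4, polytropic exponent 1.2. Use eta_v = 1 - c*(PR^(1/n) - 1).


PR^(1/n) = 4.4^(1/1.2) = 3.43724559
eta_v = 1 - 0.065 * (3.43724559 - 1)
eta_v = 0.8416

0.8416


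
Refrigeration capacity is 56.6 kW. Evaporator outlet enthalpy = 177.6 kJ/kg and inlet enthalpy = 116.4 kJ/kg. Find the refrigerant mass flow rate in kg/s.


dh = 177.6 - 116.4 = 61.2 kJ/kg
m_dot = Q / dh = 56.6 / 61.2 = 0.9248 kg/s

0.9248


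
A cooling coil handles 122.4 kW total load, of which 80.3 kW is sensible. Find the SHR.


SHR = Q_sensible / Q_total
SHR = 80.3 / 122.4
SHR = 0.656

0.656


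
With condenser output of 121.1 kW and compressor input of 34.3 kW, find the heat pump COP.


COP_hp = Q_cond / W
COP_hp = 121.1 / 34.3
COP_hp = 3.531

3.531


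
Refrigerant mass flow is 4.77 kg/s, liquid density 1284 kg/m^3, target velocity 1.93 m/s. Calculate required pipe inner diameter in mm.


A = m_dot / (rho * v) = 4.77 / (1284 * 1.93) = 0.001924846254 m^2
d = sqrt(4*A/pi) * 1000
d = 49.5 mm

49.5


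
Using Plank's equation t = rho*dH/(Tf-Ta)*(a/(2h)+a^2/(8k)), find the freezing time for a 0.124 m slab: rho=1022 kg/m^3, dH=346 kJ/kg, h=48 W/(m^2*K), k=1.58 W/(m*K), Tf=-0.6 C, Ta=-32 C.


dT = -0.6 - (-32) = 31.4 K
term1 = a/(2h) = 0.124/(2*48) = 0.001291666667
term2 = a^2/(8k) = 0.124^2/(8*1.58) = 0.001216455696
t = rho*dH*1000/dT * (term1 + term2)
t = 1022*346*1000/31.4 * (0.001291666667 + 0.001216455696)
t = 28245 s

28245


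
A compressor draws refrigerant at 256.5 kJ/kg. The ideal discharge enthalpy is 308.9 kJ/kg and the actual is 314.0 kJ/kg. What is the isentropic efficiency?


dh_ideal = 308.9 - 256.5 = 52.4 kJ/kg
dh_actual = 314.0 - 256.5 = 57.5 kJ/kg
eta_s = dh_ideal / dh_actual = 52.4 / 57.5
eta_s = 0.9113

0.9113


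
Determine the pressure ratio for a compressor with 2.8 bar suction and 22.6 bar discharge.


PR = P_high / P_low
PR = 22.6 / 2.8
PR = 8.071

8.071


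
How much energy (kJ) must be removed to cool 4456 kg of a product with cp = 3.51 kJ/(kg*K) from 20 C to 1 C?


dT = 20 - (1) = 19 K
Q = m * cp * dT = 4456 * 3.51 * 19
Q = 297171 kJ

297171


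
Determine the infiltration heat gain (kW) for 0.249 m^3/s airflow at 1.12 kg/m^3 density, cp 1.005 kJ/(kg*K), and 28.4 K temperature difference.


Q = V_dot * rho * cp * dT
Q = 0.249 * 1.12 * 1.005 * 28.4
Q = 7.96 kW

7.96


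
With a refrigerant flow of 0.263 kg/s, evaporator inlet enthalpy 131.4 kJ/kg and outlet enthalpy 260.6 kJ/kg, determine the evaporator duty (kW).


dh = 260.6 - 131.4 = 129.2 kJ/kg
Q_evap = m_dot * dh = 0.263 * 129.2
Q_evap = 33.98 kW

33.98


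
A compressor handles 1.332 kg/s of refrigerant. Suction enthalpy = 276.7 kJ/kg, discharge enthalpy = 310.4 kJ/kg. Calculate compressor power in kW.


dh = 310.4 - 276.7 = 33.7 kJ/kg
W = m_dot * dh = 1.332 * 33.7 = 44.89 kW

44.89


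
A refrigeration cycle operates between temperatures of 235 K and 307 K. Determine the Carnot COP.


dT = 307 - 235 = 72 K
COP_carnot = T_cold / dT = 235 / 72
COP_carnot = 3.264

3.264


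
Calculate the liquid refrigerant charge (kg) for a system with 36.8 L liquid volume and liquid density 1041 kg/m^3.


Charge = V * rho / 1000
Charge = 36.8 * 1041 / 1000
Charge = 38.31 kg

38.31


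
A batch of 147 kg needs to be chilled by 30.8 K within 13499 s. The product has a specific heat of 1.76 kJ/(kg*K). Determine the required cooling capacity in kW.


Q = m * cp * dT / t
Q = 147 * 1.76 * 30.8 / 13499
Q = 0.59 kW

0.59


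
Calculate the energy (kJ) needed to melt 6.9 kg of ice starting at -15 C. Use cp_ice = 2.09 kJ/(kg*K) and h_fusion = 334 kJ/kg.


Sensible heat = cp * dT = 2.09 * 15 = 31.35 kJ/kg
Total per kg = 31.35 + 334 = 365.35 kJ/kg
Q = m * total = 6.9 * 365.35
Q = 2520.9 kJ

2520.9


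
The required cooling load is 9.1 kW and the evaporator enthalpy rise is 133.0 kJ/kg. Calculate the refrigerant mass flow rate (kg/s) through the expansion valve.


m_dot = Q / dh
m_dot = 9.1 / 133.0
m_dot = 0.0684 kg/s

0.0684


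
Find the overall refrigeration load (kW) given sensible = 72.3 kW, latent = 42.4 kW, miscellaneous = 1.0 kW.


Q_total = Q_s + Q_l + Q_misc
Q_total = 72.3 + 42.4 + 1.0
Q_total = 115.7 kW

115.7


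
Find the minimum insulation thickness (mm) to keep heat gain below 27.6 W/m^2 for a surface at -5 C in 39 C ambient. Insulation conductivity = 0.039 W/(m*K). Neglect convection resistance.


dT = 39 - (-5) = 44 K
thickness = k * dT / q_max * 1000
thickness = 0.039 * 44 / 27.6 * 1000
thickness = 62.2 mm

62.2


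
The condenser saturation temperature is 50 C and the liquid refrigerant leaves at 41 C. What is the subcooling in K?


Subcooling = T_cond - T_liquid
Subcooling = 50 - 41
Subcooling = 9 K

9


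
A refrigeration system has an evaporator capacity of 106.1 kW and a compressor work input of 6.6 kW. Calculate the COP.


COP = Q_evap / W
COP = 106.1 / 6.6
COP = 16.076

16.076


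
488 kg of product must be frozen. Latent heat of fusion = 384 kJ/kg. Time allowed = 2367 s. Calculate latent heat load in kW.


Q_lat = m * h_fg / t
Q_lat = 488 * 384 / 2367
Q_lat = 79.17 kW

79.17


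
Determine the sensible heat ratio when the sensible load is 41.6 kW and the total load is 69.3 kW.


SHR = Q_sensible / Q_total
SHR = 41.6 / 69.3
SHR = 0.6

0.6


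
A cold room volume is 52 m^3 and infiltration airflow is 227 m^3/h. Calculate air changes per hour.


ACH = flow / volume
ACH = 227 / 52
ACH = 4.365

4.365


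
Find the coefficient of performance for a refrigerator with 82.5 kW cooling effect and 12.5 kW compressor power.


COP = Q_evap / W
COP = 82.5 / 12.5
COP = 6.6

6.6


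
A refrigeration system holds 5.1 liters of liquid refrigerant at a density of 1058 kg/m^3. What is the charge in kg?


Charge = V * rho / 1000
Charge = 5.1 * 1058 / 1000
Charge = 5.4 kg

5.4


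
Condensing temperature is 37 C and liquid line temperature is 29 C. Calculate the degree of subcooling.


Subcooling = T_cond - T_liquid
Subcooling = 37 - 29
Subcooling = 8 K

8


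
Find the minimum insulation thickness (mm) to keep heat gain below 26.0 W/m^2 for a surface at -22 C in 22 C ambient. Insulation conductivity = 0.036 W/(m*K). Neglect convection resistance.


dT = 22 - (-22) = 44 K
thickness = k * dT / q_max * 1000
thickness = 0.036 * 44 / 26.0 * 1000
thickness = 60.9 mm

60.9


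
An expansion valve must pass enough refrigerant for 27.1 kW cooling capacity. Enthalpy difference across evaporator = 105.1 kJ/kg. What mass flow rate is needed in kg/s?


m_dot = Q / dh
m_dot = 27.1 / 105.1
m_dot = 0.2578 kg/s

0.2578


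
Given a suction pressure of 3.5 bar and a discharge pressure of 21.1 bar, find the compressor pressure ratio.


PR = P_high / P_low
PR = 21.1 / 3.5
PR = 6.029

6.029


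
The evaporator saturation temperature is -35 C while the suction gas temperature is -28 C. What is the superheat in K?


Superheat = T_suction - T_evap
Superheat = -28 - (-35)
Superheat = 7 K

7


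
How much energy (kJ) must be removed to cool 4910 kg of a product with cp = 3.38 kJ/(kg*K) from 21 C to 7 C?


dT = 21 - (7) = 14 K
Q = m * cp * dT = 4910 * 3.38 * 14
Q = 232341 kJ

232341


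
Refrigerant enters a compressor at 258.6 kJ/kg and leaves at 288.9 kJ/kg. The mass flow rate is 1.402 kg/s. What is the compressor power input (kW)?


dh = 288.9 - 258.6 = 30.3 kJ/kg
W = m_dot * dh = 1.402 * 30.3 = 42.48 kW

42.48


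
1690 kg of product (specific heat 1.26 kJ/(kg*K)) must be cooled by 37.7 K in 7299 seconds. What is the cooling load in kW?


Q = m * cp * dT / t
Q = 1690 * 1.26 * 37.7 / 7299
Q = 10.999 kW

10.999


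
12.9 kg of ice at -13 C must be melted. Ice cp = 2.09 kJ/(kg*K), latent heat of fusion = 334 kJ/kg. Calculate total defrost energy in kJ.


Sensible heat = cp * dT = 2.09 * 13 = 27.17 kJ/kg
Total per kg = 27.17 + 334 = 361.17 kJ/kg
Q = m * total = 12.9 * 361.17
Q = 4659.1 kJ

4659.1


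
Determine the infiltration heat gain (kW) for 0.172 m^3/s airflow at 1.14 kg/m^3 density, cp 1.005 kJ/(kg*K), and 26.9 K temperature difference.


Q = V_dot * rho * cp * dT
Q = 0.172 * 1.14 * 1.005 * 26.9
Q = 5.301 kW

5.301


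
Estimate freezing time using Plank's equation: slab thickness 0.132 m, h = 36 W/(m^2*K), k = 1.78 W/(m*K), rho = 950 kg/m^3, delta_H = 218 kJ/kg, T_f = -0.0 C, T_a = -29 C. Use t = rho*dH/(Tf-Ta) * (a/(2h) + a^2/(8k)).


dT = -0.0 - (-29) = 29.0 K
term1 = a/(2h) = 0.132/(2*36) = 0.001833333333
term2 = a^2/(8k) = 0.132^2/(8*1.78) = 0.001223595506
t = rho*dH*1000/dT * (term1 + term2)
t = 950*218*1000/29.0 * (0.001833333333 + 0.001223595506)
t = 21831 s

21831


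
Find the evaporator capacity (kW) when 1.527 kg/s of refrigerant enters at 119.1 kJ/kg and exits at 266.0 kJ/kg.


dh = 266.0 - 119.1 = 146.9 kJ/kg
Q_evap = m_dot * dh = 1.527 * 146.9
Q_evap = 224.32 kW

224.32


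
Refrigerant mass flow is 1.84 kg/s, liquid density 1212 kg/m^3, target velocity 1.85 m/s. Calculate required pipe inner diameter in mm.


A = m_dot / (rho * v) = 1.84 / (1212 * 1.85) = 0.0008206226028 m^2
d = sqrt(4*A/pi) * 1000
d = 32.3 mm

32.3


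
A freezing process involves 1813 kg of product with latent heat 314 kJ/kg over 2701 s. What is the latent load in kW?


Q_lat = m * h_fg / t
Q_lat = 1813 * 314 / 2701
Q_lat = 210.77 kW

210.77


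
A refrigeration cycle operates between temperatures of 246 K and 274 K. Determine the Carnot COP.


dT = 274 - 246 = 28 K
COP_carnot = T_cold / dT = 246 / 28
COP_carnot = 8.786

8.786


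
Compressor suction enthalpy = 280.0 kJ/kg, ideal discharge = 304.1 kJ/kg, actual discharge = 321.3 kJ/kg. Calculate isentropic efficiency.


dh_ideal = 304.1 - 280.0 = 24.1 kJ/kg
dh_actual = 321.3 - 280.0 = 41.3 kJ/kg
eta_s = dh_ideal / dh_actual = 24.1 / 41.3
eta_s = 0.5835

0.5835


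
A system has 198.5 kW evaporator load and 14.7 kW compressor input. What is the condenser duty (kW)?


Q_cond = Q_evap + W
Q_cond = 198.5 + 14.7
Q_cond = 213.2 kW

213.2


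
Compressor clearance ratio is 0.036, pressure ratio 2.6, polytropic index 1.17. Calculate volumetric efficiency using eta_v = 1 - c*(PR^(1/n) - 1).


PR^(1/n) = 2.6^(1/1.17) = 2.26296624
eta_v = 1 - 0.036 * (2.26296624 - 1)
eta_v = 0.9545

0.9545


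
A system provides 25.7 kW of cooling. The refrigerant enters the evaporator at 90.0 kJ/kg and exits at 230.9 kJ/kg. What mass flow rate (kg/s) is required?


dh = 230.9 - 90.0 = 140.9 kJ/kg
m_dot = Q / dh = 25.7 / 140.9 = 0.1824 kg/s

0.1824


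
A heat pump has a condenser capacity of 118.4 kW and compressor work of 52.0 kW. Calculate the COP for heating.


COP_hp = Q_cond / W
COP_hp = 118.4 / 52.0
COP_hp = 2.277

2.277


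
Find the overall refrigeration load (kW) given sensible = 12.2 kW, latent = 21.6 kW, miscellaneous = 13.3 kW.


Q_total = Q_s + Q_l + Q_misc
Q_total = 12.2 + 21.6 + 13.3
Q_total = 47.1 kW

47.1


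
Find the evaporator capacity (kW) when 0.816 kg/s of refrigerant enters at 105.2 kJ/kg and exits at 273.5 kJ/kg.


dh = 273.5 - 105.2 = 168.3 kJ/kg
Q_evap = m_dot * dh = 0.816 * 168.3
Q_evap = 137.33 kW

137.33


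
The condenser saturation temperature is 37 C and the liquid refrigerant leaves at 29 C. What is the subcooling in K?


Subcooling = T_cond - T_liquid
Subcooling = 37 - 29
Subcooling = 8 K

8


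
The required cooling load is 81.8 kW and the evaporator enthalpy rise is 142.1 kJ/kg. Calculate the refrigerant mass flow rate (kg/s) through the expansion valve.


m_dot = Q / dh
m_dot = 81.8 / 142.1
m_dot = 0.5757 kg/s

0.5757


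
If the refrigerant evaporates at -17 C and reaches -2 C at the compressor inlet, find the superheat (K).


Superheat = T_suction - T_evap
Superheat = -2 - (-17)
Superheat = 15 K

15


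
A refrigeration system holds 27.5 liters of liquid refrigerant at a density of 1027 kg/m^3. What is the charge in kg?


Charge = V * rho / 1000
Charge = 27.5 * 1027 / 1000
Charge = 28.24 kg

28.24


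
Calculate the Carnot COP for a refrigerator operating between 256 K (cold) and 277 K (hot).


dT = 277 - 256 = 21 K
COP_carnot = T_cold / dT = 256 / 21
COP_carnot = 12.19

12.19


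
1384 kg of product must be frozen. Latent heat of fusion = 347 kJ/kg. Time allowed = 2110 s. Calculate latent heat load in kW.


Q_lat = m * h_fg / t
Q_lat = 1384 * 347 / 2110
Q_lat = 227.61 kW

227.61


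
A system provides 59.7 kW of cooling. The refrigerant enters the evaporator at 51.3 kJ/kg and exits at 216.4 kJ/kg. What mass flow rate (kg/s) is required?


dh = 216.4 - 51.3 = 165.1 kJ/kg
m_dot = Q / dh = 59.7 / 165.1 = 0.3616 kg/s

0.3616


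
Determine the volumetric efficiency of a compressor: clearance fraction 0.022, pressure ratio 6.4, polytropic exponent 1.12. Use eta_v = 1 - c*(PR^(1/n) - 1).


PR^(1/n) = 6.4^(1/1.12) = 5.24570119
eta_v = 1 - 0.022 * (5.24570119 - 1)
eta_v = 0.9066

0.9066


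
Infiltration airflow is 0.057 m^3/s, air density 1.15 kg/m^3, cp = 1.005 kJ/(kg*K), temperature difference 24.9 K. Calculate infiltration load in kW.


Q = V_dot * rho * cp * dT
Q = 0.057 * 1.15 * 1.005 * 24.9
Q = 1.64 kW

1.64


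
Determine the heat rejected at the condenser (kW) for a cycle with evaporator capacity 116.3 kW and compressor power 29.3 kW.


Q_cond = Q_evap + W
Q_cond = 116.3 + 29.3
Q_cond = 145.6 kW

145.6


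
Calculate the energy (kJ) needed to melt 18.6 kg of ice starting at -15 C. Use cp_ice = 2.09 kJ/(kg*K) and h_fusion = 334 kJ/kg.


Sensible heat = cp * dT = 2.09 * 15 = 31.35 kJ/kg
Total per kg = 31.35 + 334 = 365.35 kJ/kg
Q = m * total = 18.6 * 365.35
Q = 6795.5 kJ

6795.5


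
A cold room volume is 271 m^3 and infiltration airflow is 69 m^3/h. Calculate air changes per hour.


ACH = flow / volume
ACH = 69 / 271
ACH = 0.255

0.255


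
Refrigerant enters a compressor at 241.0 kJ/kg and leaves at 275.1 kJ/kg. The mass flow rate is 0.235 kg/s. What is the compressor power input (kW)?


dh = 275.1 - 241.0 = 34.1 kJ/kg
W = m_dot * dh = 0.235 * 34.1 = 8.01 kW

8.01


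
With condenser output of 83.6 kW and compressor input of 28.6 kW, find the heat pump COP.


COP_hp = Q_cond / W
COP_hp = 83.6 / 28.6
COP_hp = 2.923

2.923


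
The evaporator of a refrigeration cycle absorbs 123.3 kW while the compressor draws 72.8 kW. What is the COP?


COP = Q_evap / W
COP = 123.3 / 72.8
COP = 1.694

1.694


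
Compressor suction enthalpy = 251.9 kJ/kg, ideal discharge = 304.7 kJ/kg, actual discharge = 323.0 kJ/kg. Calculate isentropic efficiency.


dh_ideal = 304.7 - 251.9 = 52.8 kJ/kg
dh_actual = 323.0 - 251.9 = 71.1 kJ/kg
eta_s = dh_ideal / dh_actual = 52.8 / 71.1
eta_s = 0.7426

0.7426


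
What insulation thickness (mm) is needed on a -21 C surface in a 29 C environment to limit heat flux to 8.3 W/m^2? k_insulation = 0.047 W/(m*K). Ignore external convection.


dT = 29 - (-21) = 50 K
thickness = k * dT / q_max * 1000
thickness = 0.047 * 50 / 8.3 * 1000
thickness = 283.1 mm

283.1


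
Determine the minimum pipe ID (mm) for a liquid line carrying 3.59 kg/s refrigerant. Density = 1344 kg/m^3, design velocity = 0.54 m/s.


A = m_dot / (rho * v) = 3.59 / (1344 * 0.54) = 0.004946538801 m^2
d = sqrt(4*A/pi) * 1000
d = 79.4 mm

79.4


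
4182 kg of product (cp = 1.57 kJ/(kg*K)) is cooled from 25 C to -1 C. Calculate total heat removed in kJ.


dT = 25 - (-1) = 26 K
Q = m * cp * dT = 4182 * 1.57 * 26
Q = 170709 kJ

170709


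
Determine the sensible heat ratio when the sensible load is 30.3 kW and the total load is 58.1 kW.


SHR = Q_sensible / Q_total
SHR = 30.3 / 58.1
SHR = 0.522

0.522


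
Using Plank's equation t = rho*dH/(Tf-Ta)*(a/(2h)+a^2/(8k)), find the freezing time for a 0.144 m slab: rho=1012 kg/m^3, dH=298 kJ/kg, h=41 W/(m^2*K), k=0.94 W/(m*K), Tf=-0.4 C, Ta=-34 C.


dT = -0.4 - (-34) = 33.6 K
term1 = a/(2h) = 0.144/(2*41) = 0.001756097561
term2 = a^2/(8k) = 0.144^2/(8*0.94) = 0.002757446809
t = rho*dH*1000/dT * (term1 + term2)
t = 1012*298*1000/33.6 * (0.001756097561 + 0.002757446809)
t = 40511 s

40511


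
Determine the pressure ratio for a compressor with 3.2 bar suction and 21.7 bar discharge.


PR = P_high / P_low
PR = 21.7 / 3.2
PR = 6.781

6.781


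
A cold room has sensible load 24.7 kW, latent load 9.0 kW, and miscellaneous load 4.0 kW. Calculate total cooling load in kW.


Q_total = Q_s + Q_l + Q_misc
Q_total = 24.7 + 9.0 + 4.0
Q_total = 37.7 kW

37.7


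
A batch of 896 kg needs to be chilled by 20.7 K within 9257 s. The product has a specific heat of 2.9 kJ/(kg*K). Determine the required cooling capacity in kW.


Q = m * cp * dT / t
Q = 896 * 2.9 * 20.7 / 9257
Q = 5.81 kW

5.81


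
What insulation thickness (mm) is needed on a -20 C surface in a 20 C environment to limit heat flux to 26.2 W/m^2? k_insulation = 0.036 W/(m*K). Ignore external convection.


dT = 20 - (-20) = 40 K
thickness = k * dT / q_max * 1000
thickness = 0.036 * 40 / 26.2 * 1000
thickness = 55.0 mm

55.0


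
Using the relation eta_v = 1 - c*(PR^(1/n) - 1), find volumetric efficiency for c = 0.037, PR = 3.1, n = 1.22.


PR^(1/n) = 3.1^(1/1.22) = 2.52787437
eta_v = 1 - 0.037 * (2.52787437 - 1)
eta_v = 0.9435

0.9435


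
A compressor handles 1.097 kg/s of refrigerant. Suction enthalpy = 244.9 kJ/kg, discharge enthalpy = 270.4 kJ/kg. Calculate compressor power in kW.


dh = 270.4 - 244.9 = 25.5 kJ/kg
W = m_dot * dh = 1.097 * 25.5 = 27.97 kW

27.97


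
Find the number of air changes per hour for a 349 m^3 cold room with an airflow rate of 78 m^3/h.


ACH = flow / volume
ACH = 78 / 349
ACH = 0.223

0.223


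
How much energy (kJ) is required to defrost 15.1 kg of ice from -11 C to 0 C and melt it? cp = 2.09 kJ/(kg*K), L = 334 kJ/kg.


Sensible heat = cp * dT = 2.09 * 11 = 22.99 kJ/kg
Total per kg = 22.99 + 334 = 356.99 kJ/kg
Q = m * total = 15.1 * 356.99
Q = 5390.5 kJ

5390.5


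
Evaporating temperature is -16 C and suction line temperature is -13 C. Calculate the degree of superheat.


Superheat = T_suction - T_evap
Superheat = -13 - (-16)
Superheat = 3 K

3


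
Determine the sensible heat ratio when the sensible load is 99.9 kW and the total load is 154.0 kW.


SHR = Q_sensible / Q_total
SHR = 99.9 / 154.0
SHR = 0.649

0.649


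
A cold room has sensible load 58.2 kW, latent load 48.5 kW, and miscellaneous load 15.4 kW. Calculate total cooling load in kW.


Q_total = Q_s + Q_l + Q_misc
Q_total = 58.2 + 48.5 + 15.4
Q_total = 122.1 kW

122.1


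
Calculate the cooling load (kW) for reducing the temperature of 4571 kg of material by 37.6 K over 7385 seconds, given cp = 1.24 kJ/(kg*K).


Q = m * cp * dT / t
Q = 4571 * 1.24 * 37.6 / 7385
Q = 28.858 kW

28.858


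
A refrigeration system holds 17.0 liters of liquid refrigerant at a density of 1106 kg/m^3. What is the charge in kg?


Charge = V * rho / 1000
Charge = 17.0 * 1106 / 1000
Charge = 18.8 kg

18.8


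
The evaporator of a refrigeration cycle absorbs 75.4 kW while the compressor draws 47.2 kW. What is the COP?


COP = Q_evap / W
COP = 75.4 / 47.2
COP = 1.597

1.597


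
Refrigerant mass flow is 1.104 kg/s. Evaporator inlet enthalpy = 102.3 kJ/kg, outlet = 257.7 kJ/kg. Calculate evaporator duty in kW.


dh = 257.7 - 102.3 = 155.4 kJ/kg
Q_evap = m_dot * dh = 1.104 * 155.4
Q_evap = 171.56 kW

171.56


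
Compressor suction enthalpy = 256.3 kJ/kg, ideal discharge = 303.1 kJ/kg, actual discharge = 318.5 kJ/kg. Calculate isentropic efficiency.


dh_ideal = 303.1 - 256.3 = 46.8 kJ/kg
dh_actual = 318.5 - 256.3 = 62.2 kJ/kg
eta_s = dh_ideal / dh_actual = 46.8 / 62.2
eta_s = 0.7524

0.7524


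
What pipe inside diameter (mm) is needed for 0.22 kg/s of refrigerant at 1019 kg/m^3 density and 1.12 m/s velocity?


A = m_dot / (rho * v) = 0.22 / (1019 * 1.12) = 0.0001927660171 m^2
d = sqrt(4*A/pi) * 1000
d = 15.7 mm

15.7


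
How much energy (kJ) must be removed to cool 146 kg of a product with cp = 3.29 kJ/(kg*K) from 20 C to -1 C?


dT = 20 - (-1) = 21 K
Q = m * cp * dT = 146 * 3.29 * 21
Q = 10087 kJ

10087


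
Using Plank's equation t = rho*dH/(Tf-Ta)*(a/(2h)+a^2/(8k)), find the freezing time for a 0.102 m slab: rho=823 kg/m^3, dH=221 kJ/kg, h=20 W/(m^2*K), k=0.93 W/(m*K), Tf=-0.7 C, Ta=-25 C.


dT = -0.7 - (-25) = 24.3 K
term1 = a/(2h) = 0.102/(2*20) = 0.00255
term2 = a^2/(8k) = 0.102^2/(8*0.93) = 0.001398387097
t = rho*dH*1000/dT * (term1 + term2)
t = 823*221*1000/24.3 * (0.00255 + 0.001398387097)
t = 29553 s

29553


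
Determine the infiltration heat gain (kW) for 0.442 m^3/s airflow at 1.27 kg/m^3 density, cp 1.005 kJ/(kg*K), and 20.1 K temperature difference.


Q = V_dot * rho * cp * dT
Q = 0.442 * 1.27 * 1.005 * 20.1
Q = 11.339 kW

11.339


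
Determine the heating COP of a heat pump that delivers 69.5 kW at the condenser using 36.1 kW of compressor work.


COP_hp = Q_cond / W
COP_hp = 69.5 / 36.1
COP_hp = 1.925

1.925


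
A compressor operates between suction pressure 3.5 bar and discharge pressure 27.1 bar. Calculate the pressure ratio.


PR = P_high / P_low
PR = 27.1 / 3.5
PR = 7.743

7.743


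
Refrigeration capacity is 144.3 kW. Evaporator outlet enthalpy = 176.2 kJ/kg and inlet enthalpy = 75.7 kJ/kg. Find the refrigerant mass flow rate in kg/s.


dh = 176.2 - 75.7 = 100.5 kJ/kg
m_dot = Q / dh = 144.3 / 100.5 = 1.4358 kg/s

1.4358


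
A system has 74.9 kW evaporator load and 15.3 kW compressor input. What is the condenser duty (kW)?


Q_cond = Q_evap + W
Q_cond = 74.9 + 15.3
Q_cond = 90.2 kW

90.2


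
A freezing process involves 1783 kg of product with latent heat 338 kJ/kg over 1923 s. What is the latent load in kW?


Q_lat = m * h_fg / t
Q_lat = 1783 * 338 / 1923
Q_lat = 313.39 kW

313.39


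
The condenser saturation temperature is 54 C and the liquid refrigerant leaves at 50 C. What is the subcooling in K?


Subcooling = T_cond - T_liquid
Subcooling = 54 - 50
Subcooling = 4 K

4


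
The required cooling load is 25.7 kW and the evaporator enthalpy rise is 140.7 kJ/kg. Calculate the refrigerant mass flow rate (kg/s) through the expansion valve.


m_dot = Q / dh
m_dot = 25.7 / 140.7
m_dot = 0.1827 kg/s

0.1827


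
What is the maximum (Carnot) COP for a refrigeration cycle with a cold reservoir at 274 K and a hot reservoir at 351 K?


dT = 351 - 274 = 77 K
COP_carnot = T_cold / dT = 274 / 77
COP_carnot = 3.558

3.558


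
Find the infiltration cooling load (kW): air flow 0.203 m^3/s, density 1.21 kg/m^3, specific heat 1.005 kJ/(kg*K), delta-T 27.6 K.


Q = V_dot * rho * cp * dT
Q = 0.203 * 1.21 * 1.005 * 27.6
Q = 6.813 kW

6.813


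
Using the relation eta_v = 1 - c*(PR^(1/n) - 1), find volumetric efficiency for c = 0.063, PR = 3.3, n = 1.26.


PR^(1/n) = 3.3^(1/1.26) = 2.57940181
eta_v = 1 - 0.063 * (2.57940181 - 1)
eta_v = 0.9005

0.9005


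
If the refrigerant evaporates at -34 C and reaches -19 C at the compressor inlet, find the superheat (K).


Superheat = T_suction - T_evap
Superheat = -19 - (-34)
Superheat = 15 K

15


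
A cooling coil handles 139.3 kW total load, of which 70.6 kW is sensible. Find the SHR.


SHR = Q_sensible / Q_total
SHR = 70.6 / 139.3
SHR = 0.507

0.507


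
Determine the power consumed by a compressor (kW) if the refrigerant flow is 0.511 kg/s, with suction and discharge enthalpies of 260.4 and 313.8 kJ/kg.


dh = 313.8 - 260.4 = 53.4 kJ/kg
W = m_dot * dh = 0.511 * 53.4 = 27.29 kW

27.29


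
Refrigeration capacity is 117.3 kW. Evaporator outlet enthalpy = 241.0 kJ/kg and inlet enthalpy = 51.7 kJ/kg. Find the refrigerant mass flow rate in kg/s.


dh = 241.0 - 51.7 = 189.3 kJ/kg
m_dot = Q / dh = 117.3 / 189.3 = 0.6197 kg/s

0.6197


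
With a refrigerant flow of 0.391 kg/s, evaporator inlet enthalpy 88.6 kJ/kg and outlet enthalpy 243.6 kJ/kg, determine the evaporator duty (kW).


dh = 243.6 - 88.6 = 155.0 kJ/kg
Q_evap = m_dot * dh = 0.391 * 155.0
Q_evap = 60.61 kW

60.61


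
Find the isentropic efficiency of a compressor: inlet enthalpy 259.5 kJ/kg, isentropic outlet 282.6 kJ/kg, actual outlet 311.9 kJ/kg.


dh_ideal = 282.6 - 259.5 = 23.1 kJ/kg
dh_actual = 311.9 - 259.5 = 52.4 kJ/kg
eta_s = dh_ideal / dh_actual = 23.1 / 52.4
eta_s = 0.4408

0.4408


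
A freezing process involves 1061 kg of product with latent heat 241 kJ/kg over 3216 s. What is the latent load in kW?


Q_lat = m * h_fg / t
Q_lat = 1061 * 241 / 3216
Q_lat = 79.51 kW

79.51


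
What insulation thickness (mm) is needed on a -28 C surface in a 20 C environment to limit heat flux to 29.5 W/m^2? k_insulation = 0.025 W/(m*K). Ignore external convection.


dT = 20 - (-28) = 48 K
thickness = k * dT / q_max * 1000
thickness = 0.025 * 48 / 29.5 * 1000
thickness = 40.7 mm

40.7


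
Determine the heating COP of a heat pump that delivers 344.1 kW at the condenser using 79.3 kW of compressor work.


COP_hp = Q_cond / W
COP_hp = 344.1 / 79.3
COP_hp = 4.339

4.339


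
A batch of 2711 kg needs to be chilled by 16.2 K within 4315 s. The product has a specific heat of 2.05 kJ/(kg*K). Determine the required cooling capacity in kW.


Q = m * cp * dT / t
Q = 2711 * 2.05 * 16.2 / 4315
Q = 20.865 kW

20.865


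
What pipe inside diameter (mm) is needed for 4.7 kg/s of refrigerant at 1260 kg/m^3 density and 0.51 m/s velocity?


A = m_dot / (rho * v) = 4.7 / (1260 * 0.51) = 0.007314036726 m^2
d = sqrt(4*A/pi) * 1000
d = 96.5 mm

96.5


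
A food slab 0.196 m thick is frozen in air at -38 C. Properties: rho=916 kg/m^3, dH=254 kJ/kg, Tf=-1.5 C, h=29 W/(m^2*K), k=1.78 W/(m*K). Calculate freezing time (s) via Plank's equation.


dT = -1.5 - (-38) = 36.5 K
term1 = a/(2h) = 0.196/(2*29) = 0.003379310345
term2 = a^2/(8k) = 0.196^2/(8*1.78) = 0.002697752809
t = rho*dH*1000/dT * (term1 + term2)
t = 916*254*1000/36.5 * (0.003379310345 + 0.002697752809)
t = 38737 s

38737


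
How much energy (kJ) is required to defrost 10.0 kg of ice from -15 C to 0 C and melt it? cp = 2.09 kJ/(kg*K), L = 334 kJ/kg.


Sensible heat = cp * dT = 2.09 * 15 = 31.35 kJ/kg
Total per kg = 31.35 + 334 = 365.35 kJ/kg
Q = m * total = 10.0 * 365.35
Q = 3653.5 kJ

3653.5


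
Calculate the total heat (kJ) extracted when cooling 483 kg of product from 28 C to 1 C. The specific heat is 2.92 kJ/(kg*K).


dT = 28 - (1) = 27 K
Q = m * cp * dT = 483 * 2.92 * 27
Q = 38080 kJ

38080


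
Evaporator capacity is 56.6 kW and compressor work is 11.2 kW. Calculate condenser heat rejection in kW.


Q_cond = Q_evap + W
Q_cond = 56.6 + 11.2
Q_cond = 67.8 kW

67.8


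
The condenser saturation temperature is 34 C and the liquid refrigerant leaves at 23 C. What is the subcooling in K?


Subcooling = T_cond - T_liquid
Subcooling = 34 - 23
Subcooling = 11 K

11


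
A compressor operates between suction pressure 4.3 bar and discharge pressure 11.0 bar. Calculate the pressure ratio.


PR = P_high / P_low
PR = 11.0 / 4.3
PR = 2.558

2.558


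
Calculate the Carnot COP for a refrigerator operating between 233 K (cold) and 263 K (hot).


dT = 263 - 233 = 30 K
COP_carnot = T_cold / dT = 233 / 30
COP_carnot = 7.767

7.767


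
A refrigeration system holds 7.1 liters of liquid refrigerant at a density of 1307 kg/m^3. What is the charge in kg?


Charge = V * rho / 1000
Charge = 7.1 * 1307 / 1000
Charge = 9.28 kg

9.28


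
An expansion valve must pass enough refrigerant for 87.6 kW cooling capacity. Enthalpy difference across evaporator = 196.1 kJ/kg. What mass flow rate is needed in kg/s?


m_dot = Q / dh
m_dot = 87.6 / 196.1
m_dot = 0.4467 kg/s

0.4467


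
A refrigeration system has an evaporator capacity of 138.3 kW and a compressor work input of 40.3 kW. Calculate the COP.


COP = Q_evap / W
COP = 138.3 / 40.3
COP = 3.432

3.432
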